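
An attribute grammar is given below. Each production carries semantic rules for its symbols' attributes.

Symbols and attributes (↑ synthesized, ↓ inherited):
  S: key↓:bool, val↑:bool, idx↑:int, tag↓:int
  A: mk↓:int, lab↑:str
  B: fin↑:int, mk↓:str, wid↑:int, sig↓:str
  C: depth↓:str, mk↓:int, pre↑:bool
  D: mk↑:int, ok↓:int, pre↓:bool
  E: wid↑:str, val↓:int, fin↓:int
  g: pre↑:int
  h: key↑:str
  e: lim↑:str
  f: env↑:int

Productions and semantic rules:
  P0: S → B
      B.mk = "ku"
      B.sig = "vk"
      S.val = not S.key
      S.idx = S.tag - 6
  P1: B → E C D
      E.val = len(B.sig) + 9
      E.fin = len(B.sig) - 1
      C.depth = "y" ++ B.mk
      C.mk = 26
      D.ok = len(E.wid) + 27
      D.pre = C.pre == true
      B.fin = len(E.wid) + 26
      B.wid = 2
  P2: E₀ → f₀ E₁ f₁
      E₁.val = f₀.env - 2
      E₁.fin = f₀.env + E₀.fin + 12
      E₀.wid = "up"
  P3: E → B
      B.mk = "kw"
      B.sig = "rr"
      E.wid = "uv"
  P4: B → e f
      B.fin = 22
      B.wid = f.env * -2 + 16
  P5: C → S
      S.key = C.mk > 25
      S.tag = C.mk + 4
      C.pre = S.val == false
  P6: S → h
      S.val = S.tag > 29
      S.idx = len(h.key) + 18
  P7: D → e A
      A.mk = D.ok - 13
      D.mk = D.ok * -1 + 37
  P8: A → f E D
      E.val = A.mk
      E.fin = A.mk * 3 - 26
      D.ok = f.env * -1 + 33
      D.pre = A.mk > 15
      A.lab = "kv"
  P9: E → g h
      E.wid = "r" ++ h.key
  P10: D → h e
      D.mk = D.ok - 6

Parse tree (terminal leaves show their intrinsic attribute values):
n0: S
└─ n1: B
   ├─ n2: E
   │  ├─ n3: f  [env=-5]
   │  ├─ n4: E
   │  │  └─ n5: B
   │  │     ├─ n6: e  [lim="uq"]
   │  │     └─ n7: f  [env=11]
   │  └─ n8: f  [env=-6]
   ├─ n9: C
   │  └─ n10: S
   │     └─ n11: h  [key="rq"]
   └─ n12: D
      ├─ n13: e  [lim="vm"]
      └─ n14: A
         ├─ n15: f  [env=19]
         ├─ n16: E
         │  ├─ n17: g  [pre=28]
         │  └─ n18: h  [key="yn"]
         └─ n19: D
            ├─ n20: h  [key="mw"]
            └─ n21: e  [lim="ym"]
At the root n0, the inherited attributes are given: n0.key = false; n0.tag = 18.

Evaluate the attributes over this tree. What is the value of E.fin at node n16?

22

1. n0.key = false  [given at root]
2. n0.tag = 18  [given at root]
3. n1.mk = "ku"  ["ku"]
4. n1.sig = "vk"  ["vk"]
5. n2.val = 11  [len(B.sig) + 9]
6. n2.fin = 1  [len(B.sig) - 1]
7. n3.env = -5  [terminal]
8. n4.val = -7  [f₀.env - 2]
9. n4.fin = 8  [f₀.env + E₀.fin + 12]
10. n5.mk = "kw"  ["kw"]
11. n5.sig = "rr"  ["rr"]
12. n6.lim = "uq"  [terminal]
13. n7.env = 11  [terminal]
14. n5.fin = 22  [22]
15. n5.wid = -6  [f.env * -2 + 16]
16. n4.wid = "uv"  ["uv"]
17. n8.env = -6  [terminal]
18. n2.wid = "up"  ["up"]
19. n9.depth = "yku"  ["y" ++ B.mk]
20. n9.mk = 26  [26]
21. n10.key = true  [C.mk > 25]
22. n10.tag = 30  [C.mk + 4]
23. n11.key = "rq"  [terminal]
24. n10.val = true  [S.tag > 29]
25. n10.idx = 20  [len(h.key) + 18]
26. n9.pre = false  [S.val == false]
27. n12.ok = 29  [len(E.wid) + 27]
28. n12.pre = false  [C.pre == true]
29. n13.lim = "vm"  [terminal]
30. n14.mk = 16  [D.ok - 13]
31. n15.env = 19  [terminal]
32. n16.val = 16  [A.mk]
33. n16.fin = 22  [A.mk * 3 - 26]
34. n17.pre = 28  [terminal]
35. n18.key = "yn"  [terminal]
36. n16.wid = "ryn"  ["r" ++ h.key]
37. n19.ok = 14  [f.env * -1 + 33]
38. n19.pre = true  [A.mk > 15]
39. n20.key = "mw"  [terminal]
40. n21.lim = "ym"  [terminal]
41. n19.mk = 8  [D.ok - 6]
42. n14.lab = "kv"  ["kv"]
43. n12.mk = 8  [D.ok * -1 + 37]
44. n1.fin = 28  [len(E.wid) + 26]
45. n1.wid = 2  [2]
46. n0.val = true  [not S.key]
47. n0.idx = 12  [S.tag - 6]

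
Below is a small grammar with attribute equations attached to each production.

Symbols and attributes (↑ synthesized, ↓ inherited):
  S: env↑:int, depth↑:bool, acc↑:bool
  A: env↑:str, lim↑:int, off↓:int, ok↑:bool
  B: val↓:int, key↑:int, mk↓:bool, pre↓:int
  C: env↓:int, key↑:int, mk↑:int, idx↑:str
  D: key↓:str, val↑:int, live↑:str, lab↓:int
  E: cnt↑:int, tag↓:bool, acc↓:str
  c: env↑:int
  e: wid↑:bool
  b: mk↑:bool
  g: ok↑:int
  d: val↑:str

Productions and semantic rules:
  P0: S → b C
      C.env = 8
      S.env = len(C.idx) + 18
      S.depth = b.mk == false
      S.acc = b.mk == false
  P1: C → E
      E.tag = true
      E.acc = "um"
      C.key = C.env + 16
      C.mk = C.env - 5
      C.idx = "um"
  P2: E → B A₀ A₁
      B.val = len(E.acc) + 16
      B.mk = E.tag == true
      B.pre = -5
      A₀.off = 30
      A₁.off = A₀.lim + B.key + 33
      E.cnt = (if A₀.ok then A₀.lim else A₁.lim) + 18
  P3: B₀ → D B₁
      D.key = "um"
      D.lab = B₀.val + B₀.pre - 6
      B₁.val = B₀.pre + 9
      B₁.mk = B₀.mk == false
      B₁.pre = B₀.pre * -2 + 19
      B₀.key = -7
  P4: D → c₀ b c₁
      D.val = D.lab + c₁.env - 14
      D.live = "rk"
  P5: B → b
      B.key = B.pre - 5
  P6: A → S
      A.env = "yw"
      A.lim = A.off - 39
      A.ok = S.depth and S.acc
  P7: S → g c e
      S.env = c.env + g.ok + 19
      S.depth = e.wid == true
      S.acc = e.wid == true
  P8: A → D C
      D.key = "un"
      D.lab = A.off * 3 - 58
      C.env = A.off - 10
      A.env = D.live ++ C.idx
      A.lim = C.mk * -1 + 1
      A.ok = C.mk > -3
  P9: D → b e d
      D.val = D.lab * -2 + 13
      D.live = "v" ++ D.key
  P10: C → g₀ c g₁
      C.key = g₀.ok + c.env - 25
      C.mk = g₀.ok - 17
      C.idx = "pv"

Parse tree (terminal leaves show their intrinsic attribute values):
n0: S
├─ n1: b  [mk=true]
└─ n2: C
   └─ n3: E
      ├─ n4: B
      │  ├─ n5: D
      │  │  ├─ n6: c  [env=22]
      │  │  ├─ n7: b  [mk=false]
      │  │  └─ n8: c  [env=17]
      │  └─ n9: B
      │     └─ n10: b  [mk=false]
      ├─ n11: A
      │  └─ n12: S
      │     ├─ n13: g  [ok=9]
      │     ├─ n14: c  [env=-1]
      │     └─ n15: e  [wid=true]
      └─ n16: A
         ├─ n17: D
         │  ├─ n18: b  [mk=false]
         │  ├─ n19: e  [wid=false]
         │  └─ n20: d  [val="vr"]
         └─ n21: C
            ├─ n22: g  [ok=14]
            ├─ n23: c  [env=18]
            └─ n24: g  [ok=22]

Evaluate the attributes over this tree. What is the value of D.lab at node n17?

-7

1. n1.mk = true  [terminal]
2. n2.env = 8  [8]
3. n3.tag = true  [true]
4. n3.acc = "um"  ["um"]
5. n4.val = 18  [len(E.acc) + 16]
6. n4.mk = true  [E.tag == true]
7. n4.pre = -5  [-5]
8. n5.key = "um"  ["um"]
9. n5.lab = 7  [B₀.val + B₀.pre - 6]
10. n6.env = 22  [terminal]
11. n7.mk = false  [terminal]
12. n8.env = 17  [terminal]
13. n5.val = 10  [D.lab + c₁.env - 14]
14. n5.live = "rk"  ["rk"]
15. n9.val = 4  [B₀.pre + 9]
16. n9.mk = false  [B₀.mk == false]
17. n9.pre = 29  [B₀.pre * -2 + 19]
18. n10.mk = false  [terminal]
19. n9.key = 24  [B.pre - 5]
20. n4.key = -7  [-7]
21. n11.off = 30  [30]
22. n13.ok = 9  [terminal]
23. n14.env = -1  [terminal]
24. n15.wid = true  [terminal]
25. n12.env = 27  [c.env + g.ok + 19]
26. n12.depth = true  [e.wid == true]
27. n12.acc = true  [e.wid == true]
28. n11.env = "yw"  ["yw"]
29. n11.lim = -9  [A.off - 39]
30. n11.ok = true  [S.depth and S.acc]
31. n16.off = 17  [A₀.lim + B.key + 33]
32. n17.key = "un"  ["un"]
33. n17.lab = -7  [A.off * 3 - 58]
34. n18.mk = false  [terminal]
35. n19.wid = false  [terminal]
36. n20.val = "vr"  [terminal]
37. n17.val = 27  [D.lab * -2 + 13]
38. n17.live = "vun"  ["v" ++ D.key]
39. n21.env = 7  [A.off - 10]
40. n22.ok = 14  [terminal]
41. n23.env = 18  [terminal]
42. n24.ok = 22  [terminal]
43. n21.key = 7  [g₀.ok + c.env - 25]
44. n21.mk = -3  [g₀.ok - 17]
45. n21.idx = "pv"  ["pv"]
46. n16.env = "vunpv"  [D.live ++ C.idx]
47. n16.lim = 4  [C.mk * -1 + 1]
48. n16.ok = false  [C.mk > -3]
49. n3.cnt = 9  [(if A₀.ok then A₀.lim else A₁.lim) + 18]
50. n2.key = 24  [C.env + 16]
51. n2.mk = 3  [C.env - 5]
52. n2.idx = "um"  ["um"]
53. n0.env = 20  [len(C.idx) + 18]
54. n0.depth = false  [b.mk == false]
55. n0.acc = false  [b.mk == false]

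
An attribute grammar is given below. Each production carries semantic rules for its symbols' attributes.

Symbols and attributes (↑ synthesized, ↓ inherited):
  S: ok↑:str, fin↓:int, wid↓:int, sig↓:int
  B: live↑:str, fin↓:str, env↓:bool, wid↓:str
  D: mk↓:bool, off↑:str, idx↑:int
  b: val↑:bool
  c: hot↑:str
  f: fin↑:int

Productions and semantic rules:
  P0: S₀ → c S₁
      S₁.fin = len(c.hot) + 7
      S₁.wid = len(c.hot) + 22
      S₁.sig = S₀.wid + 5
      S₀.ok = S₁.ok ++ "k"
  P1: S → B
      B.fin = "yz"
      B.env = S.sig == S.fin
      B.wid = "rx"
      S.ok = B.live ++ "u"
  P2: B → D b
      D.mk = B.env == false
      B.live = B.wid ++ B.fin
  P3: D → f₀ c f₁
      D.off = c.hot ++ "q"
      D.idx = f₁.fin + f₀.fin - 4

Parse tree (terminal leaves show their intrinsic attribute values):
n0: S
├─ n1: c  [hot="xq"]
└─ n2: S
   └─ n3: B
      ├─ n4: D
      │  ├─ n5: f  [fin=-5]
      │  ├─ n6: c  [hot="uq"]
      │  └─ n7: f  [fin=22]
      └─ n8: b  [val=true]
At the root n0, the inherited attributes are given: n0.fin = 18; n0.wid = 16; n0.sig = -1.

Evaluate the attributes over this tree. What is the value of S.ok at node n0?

"rxyzuk"

1. n0.fin = 18  [given at root]
2. n0.wid = 16  [given at root]
3. n0.sig = -1  [given at root]
4. n1.hot = "xq"  [terminal]
5. n2.fin = 9  [len(c.hot) + 7]
6. n2.wid = 24  [len(c.hot) + 22]
7. n2.sig = 21  [S₀.wid + 5]
8. n3.fin = "yz"  ["yz"]
9. n3.env = false  [S.sig == S.fin]
10. n3.wid = "rx"  ["rx"]
11. n4.mk = true  [B.env == false]
12. n5.fin = -5  [terminal]
13. n6.hot = "uq"  [terminal]
14. n7.fin = 22  [terminal]
15. n4.off = "uqq"  [c.hot ++ "q"]
16. n4.idx = 13  [f₁.fin + f₀.fin - 4]
17. n8.val = true  [terminal]
18. n3.live = "rxyz"  [B.wid ++ B.fin]
19. n2.ok = "rxyzu"  [B.live ++ "u"]
20. n0.ok = "rxyzuk"  [S₁.ok ++ "k"]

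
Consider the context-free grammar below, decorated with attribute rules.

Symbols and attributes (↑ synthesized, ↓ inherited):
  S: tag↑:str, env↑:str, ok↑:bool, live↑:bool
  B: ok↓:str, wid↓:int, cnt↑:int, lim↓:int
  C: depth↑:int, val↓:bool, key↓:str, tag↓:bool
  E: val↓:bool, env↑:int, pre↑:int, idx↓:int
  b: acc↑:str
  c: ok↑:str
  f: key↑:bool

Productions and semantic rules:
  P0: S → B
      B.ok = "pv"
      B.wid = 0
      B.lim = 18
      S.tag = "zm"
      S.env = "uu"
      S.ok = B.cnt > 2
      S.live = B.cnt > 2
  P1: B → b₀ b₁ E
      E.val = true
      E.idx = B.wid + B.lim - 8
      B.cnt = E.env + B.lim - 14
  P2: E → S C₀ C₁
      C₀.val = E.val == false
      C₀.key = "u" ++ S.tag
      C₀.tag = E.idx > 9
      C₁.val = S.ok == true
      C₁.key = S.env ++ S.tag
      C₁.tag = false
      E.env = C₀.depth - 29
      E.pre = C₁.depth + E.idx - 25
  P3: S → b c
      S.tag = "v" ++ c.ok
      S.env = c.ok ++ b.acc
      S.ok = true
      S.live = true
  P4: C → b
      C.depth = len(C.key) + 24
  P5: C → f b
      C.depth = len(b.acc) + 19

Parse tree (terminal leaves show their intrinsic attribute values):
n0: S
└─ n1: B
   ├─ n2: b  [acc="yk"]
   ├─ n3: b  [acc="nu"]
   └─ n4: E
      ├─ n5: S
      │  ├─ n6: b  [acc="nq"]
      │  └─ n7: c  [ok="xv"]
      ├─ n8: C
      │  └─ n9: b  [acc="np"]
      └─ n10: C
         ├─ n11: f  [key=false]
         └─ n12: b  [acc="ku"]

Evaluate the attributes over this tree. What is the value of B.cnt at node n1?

1. n1.ok = "pv"  ["pv"]
2. n1.wid = 0  [0]
3. n1.lim = 18  [18]
4. n2.acc = "yk"  [terminal]
5. n3.acc = "nu"  [terminal]
6. n4.val = true  [true]
7. n4.idx = 10  [B.wid + B.lim - 8]
8. n6.acc = "nq"  [terminal]
9. n7.ok = "xv"  [terminal]
10. n5.tag = "vxv"  ["v" ++ c.ok]
11. n5.env = "xvnq"  [c.ok ++ b.acc]
12. n5.ok = true  [true]
13. n5.live = true  [true]
14. n8.val = false  [E.val == false]
15. n8.key = "uvxv"  ["u" ++ S.tag]
16. n8.tag = true  [E.idx > 9]
17. n9.acc = "np"  [terminal]
18. n8.depth = 28  [len(C.key) + 24]
19. n10.val = true  [S.ok == true]
20. n10.key = "xvnqvxv"  [S.env ++ S.tag]
21. n10.tag = false  [false]
22. n11.key = false  [terminal]
23. n12.acc = "ku"  [terminal]
24. n10.depth = 21  [len(b.acc) + 19]
25. n4.env = -1  [C₀.depth - 29]
26. n4.pre = 6  [C₁.depth + E.idx - 25]
27. n1.cnt = 3  [E.env + B.lim - 14]
28. n0.tag = "zm"  ["zm"]
29. n0.env = "uu"  ["uu"]
30. n0.ok = true  [B.cnt > 2]
31. n0.live = true  [B.cnt > 2]

3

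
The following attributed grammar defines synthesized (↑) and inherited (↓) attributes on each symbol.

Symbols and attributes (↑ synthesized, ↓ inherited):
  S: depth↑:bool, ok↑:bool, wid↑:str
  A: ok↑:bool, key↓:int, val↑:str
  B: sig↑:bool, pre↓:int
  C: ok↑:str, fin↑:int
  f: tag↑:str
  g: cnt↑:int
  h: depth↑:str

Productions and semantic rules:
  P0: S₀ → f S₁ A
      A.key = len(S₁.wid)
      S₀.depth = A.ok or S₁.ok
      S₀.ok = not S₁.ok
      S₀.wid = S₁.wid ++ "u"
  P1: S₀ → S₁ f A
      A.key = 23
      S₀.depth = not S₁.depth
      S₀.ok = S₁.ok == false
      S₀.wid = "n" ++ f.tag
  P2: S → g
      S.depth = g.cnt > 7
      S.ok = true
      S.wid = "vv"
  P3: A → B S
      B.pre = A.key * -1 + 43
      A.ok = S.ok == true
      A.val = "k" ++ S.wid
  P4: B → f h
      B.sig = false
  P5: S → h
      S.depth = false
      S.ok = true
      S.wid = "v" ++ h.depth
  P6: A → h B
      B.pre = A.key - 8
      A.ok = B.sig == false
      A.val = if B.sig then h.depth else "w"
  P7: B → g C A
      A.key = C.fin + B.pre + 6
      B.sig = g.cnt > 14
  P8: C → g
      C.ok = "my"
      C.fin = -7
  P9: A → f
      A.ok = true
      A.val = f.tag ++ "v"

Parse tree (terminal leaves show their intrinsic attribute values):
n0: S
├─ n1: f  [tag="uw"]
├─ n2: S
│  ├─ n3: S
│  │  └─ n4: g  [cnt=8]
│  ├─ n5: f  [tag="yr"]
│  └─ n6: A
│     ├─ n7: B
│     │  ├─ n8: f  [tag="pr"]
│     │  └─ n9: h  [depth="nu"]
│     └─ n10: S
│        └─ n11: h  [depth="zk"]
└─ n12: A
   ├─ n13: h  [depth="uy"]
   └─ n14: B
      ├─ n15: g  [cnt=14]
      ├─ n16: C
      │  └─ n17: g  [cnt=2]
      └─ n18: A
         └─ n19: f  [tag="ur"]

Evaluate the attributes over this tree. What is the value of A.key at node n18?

-6

1. n1.tag = "uw"  [terminal]
2. n4.cnt = 8  [terminal]
3. n3.depth = true  [g.cnt > 7]
4. n3.ok = true  [true]
5. n3.wid = "vv"  ["vv"]
6. n5.tag = "yr"  [terminal]
7. n6.key = 23  [23]
8. n7.pre = 20  [A.key * -1 + 43]
9. n8.tag = "pr"  [terminal]
10. n9.depth = "nu"  [terminal]
11. n7.sig = false  [false]
12. n11.depth = "zk"  [terminal]
13. n10.depth = false  [false]
14. n10.ok = true  [true]
15. n10.wid = "vzk"  ["v" ++ h.depth]
16. n6.ok = true  [S.ok == true]
17. n6.val = "kvzk"  ["k" ++ S.wid]
18. n2.depth = false  [not S₁.depth]
19. n2.ok = false  [S₁.ok == false]
20. n2.wid = "nyr"  ["n" ++ f.tag]
21. n12.key = 3  [len(S₁.wid)]
22. n13.depth = "uy"  [terminal]
23. n14.pre = -5  [A.key - 8]
24. n15.cnt = 14  [terminal]
25. n17.cnt = 2  [terminal]
26. n16.ok = "my"  ["my"]
27. n16.fin = -7  [-7]
28. n18.key = -6  [C.fin + B.pre + 6]
29. n19.tag = "ur"  [terminal]
30. n18.ok = true  [true]
31. n18.val = "urv"  [f.tag ++ "v"]
32. n14.sig = false  [g.cnt > 14]
33. n12.ok = true  [B.sig == false]
34. n12.val = "w"  [if B.sig then h.depth else "w"]
35. n0.depth = true  [A.ok or S₁.ok]
36. n0.ok = true  [not S₁.ok]
37. n0.wid = "nyru"  [S₁.wid ++ "u"]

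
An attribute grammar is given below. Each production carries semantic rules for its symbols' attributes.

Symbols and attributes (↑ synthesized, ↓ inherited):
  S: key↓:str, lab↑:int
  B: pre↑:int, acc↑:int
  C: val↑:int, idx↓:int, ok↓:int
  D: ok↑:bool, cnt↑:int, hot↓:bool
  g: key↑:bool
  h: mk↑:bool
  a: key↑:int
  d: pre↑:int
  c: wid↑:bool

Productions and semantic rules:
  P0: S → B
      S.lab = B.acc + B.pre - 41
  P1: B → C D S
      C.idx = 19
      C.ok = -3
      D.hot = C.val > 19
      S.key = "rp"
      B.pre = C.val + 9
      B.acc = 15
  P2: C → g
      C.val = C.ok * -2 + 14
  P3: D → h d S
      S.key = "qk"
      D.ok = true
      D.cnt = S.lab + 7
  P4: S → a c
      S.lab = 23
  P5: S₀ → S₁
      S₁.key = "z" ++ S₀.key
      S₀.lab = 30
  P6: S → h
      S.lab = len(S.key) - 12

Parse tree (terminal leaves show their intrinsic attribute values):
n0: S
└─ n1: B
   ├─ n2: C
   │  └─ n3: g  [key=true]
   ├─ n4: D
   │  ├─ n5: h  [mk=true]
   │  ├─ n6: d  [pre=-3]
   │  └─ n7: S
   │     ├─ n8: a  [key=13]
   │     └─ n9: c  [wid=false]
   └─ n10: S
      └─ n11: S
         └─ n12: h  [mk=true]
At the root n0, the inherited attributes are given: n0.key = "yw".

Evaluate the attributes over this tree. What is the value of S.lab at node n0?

1. n0.key = "yw"  [given at root]
2. n2.idx = 19  [19]
3. n2.ok = -3  [-3]
4. n3.key = true  [terminal]
5. n2.val = 20  [C.ok * -2 + 14]
6. n4.hot = true  [C.val > 19]
7. n5.mk = true  [terminal]
8. n6.pre = -3  [terminal]
9. n7.key = "qk"  ["qk"]
10. n8.key = 13  [terminal]
11. n9.wid = false  [terminal]
12. n7.lab = 23  [23]
13. n4.ok = true  [true]
14. n4.cnt = 30  [S.lab + 7]
15. n10.key = "rp"  ["rp"]
16. n11.key = "zrp"  ["z" ++ S₀.key]
17. n12.mk = true  [terminal]
18. n11.lab = -9  [len(S.key) - 12]
19. n10.lab = 30  [30]
20. n1.pre = 29  [C.val + 9]
21. n1.acc = 15  [15]
22. n0.lab = 3  [B.acc + B.pre - 41]

3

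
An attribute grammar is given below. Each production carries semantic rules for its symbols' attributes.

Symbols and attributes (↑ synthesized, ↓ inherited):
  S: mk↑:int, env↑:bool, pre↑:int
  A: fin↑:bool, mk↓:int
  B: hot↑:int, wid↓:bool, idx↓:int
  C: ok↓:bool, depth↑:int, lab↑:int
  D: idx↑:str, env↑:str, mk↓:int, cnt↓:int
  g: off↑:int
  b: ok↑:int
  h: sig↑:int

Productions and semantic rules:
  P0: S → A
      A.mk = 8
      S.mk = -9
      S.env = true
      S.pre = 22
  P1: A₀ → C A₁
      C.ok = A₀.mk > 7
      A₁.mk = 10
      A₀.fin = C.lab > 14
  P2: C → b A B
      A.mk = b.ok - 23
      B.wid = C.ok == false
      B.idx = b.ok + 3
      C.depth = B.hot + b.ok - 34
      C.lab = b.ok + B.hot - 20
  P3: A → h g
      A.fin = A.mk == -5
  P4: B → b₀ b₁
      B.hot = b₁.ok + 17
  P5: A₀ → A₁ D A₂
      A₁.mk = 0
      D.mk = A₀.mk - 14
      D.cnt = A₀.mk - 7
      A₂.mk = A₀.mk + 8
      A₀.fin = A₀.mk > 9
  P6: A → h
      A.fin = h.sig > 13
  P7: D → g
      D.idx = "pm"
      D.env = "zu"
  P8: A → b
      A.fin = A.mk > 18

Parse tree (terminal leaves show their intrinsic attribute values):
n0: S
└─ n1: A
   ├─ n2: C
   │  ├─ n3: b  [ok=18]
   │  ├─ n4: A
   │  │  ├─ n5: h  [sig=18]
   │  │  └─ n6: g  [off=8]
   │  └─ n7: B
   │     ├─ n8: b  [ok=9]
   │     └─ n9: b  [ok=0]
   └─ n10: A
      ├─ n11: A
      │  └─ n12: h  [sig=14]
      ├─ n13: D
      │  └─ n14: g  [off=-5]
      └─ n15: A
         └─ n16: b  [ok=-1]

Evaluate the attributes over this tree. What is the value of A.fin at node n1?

1. n1.mk = 8  [8]
2. n2.ok = true  [A₀.mk > 7]
3. n3.ok = 18  [terminal]
4. n4.mk = -5  [b.ok - 23]
5. n5.sig = 18  [terminal]
6. n6.off = 8  [terminal]
7. n4.fin = true  [A.mk == -5]
8. n7.wid = false  [C.ok == false]
9. n7.idx = 21  [b.ok + 3]
10. n8.ok = 9  [terminal]
11. n9.ok = 0  [terminal]
12. n7.hot = 17  [b₁.ok + 17]
13. n2.depth = 1  [B.hot + b.ok - 34]
14. n2.lab = 15  [b.ok + B.hot - 20]
15. n10.mk = 10  [10]
16. n11.mk = 0  [0]
17. n12.sig = 14  [terminal]
18. n11.fin = true  [h.sig > 13]
19. n13.mk = -4  [A₀.mk - 14]
20. n13.cnt = 3  [A₀.mk - 7]
21. n14.off = -5  [terminal]
22. n13.idx = "pm"  ["pm"]
23. n13.env = "zu"  ["zu"]
24. n15.mk = 18  [A₀.mk + 8]
25. n16.ok = -1  [terminal]
26. n15.fin = false  [A.mk > 18]
27. n10.fin = true  [A₀.mk > 9]
28. n1.fin = true  [C.lab > 14]
29. n0.mk = -9  [-9]
30. n0.env = true  [true]
31. n0.pre = 22  [22]

true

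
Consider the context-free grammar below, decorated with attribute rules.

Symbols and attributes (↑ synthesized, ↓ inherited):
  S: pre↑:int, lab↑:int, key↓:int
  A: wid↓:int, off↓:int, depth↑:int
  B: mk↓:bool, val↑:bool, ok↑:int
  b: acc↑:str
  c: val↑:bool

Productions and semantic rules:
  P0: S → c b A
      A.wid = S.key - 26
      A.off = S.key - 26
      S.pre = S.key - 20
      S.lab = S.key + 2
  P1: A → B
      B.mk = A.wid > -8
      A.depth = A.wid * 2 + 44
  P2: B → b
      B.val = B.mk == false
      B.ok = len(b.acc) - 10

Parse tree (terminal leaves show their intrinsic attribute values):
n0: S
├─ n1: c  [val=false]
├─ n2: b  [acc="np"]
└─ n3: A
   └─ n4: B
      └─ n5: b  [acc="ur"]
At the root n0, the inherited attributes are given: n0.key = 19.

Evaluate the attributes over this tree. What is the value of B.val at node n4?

false

1. n0.key = 19  [given at root]
2. n1.val = false  [terminal]
3. n2.acc = "np"  [terminal]
4. n3.wid = -7  [S.key - 26]
5. n3.off = -7  [S.key - 26]
6. n4.mk = true  [A.wid > -8]
7. n5.acc = "ur"  [terminal]
8. n4.val = false  [B.mk == false]
9. n4.ok = -8  [len(b.acc) - 10]
10. n3.depth = 30  [A.wid * 2 + 44]
11. n0.pre = -1  [S.key - 20]
12. n0.lab = 21  [S.key + 2]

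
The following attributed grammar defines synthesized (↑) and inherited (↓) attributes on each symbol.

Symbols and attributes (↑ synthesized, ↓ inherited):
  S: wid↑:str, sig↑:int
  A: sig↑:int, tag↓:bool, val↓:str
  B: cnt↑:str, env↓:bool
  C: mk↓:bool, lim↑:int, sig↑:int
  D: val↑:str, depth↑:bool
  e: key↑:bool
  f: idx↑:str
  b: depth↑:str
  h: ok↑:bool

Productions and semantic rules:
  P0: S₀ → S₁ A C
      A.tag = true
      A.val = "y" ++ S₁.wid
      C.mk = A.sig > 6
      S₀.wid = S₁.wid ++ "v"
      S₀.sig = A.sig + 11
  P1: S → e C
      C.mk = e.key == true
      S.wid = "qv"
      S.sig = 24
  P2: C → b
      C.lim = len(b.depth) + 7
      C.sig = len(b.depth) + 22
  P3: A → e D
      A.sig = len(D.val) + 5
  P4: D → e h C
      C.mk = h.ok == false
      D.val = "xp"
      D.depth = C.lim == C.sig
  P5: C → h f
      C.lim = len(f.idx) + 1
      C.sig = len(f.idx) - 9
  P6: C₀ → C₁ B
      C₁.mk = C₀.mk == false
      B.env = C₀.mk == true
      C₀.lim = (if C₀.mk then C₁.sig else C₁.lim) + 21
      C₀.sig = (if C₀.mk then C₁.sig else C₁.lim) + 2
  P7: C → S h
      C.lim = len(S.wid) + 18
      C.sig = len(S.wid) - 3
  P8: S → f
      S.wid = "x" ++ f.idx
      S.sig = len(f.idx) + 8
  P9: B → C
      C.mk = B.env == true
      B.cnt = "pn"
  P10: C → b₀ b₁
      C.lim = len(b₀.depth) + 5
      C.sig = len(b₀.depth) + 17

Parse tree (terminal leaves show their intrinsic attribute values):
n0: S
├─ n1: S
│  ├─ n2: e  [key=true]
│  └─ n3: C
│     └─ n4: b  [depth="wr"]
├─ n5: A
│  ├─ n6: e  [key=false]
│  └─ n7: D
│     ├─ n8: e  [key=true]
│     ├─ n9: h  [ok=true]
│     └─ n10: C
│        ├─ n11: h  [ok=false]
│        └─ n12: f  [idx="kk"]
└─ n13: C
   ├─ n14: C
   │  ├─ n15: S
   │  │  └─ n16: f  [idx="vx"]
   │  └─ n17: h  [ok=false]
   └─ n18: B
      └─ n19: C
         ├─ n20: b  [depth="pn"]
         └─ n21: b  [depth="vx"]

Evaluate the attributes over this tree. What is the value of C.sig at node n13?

2

1. n2.key = true  [terminal]
2. n3.mk = true  [e.key == true]
3. n4.depth = "wr"  [terminal]
4. n3.lim = 9  [len(b.depth) + 7]
5. n3.sig = 24  [len(b.depth) + 22]
6. n1.wid = "qv"  ["qv"]
7. n1.sig = 24  [24]
8. n5.tag = true  [true]
9. n5.val = "yqv"  ["y" ++ S₁.wid]
10. n6.key = false  [terminal]
11. n8.key = true  [terminal]
12. n9.ok = true  [terminal]
13. n10.mk = false  [h.ok == false]
14. n11.ok = false  [terminal]
15. n12.idx = "kk"  [terminal]
16. n10.lim = 3  [len(f.idx) + 1]
17. n10.sig = -7  [len(f.idx) - 9]
18. n7.val = "xp"  ["xp"]
19. n7.depth = false  [C.lim == C.sig]
20. n5.sig = 7  [len(D.val) + 5]
21. n13.mk = true  [A.sig > 6]
22. n14.mk = false  [C₀.mk == false]
23. n16.idx = "vx"  [terminal]
24. n15.wid = "xvx"  ["x" ++ f.idx]
25. n15.sig = 10  [len(f.idx) + 8]
26. n17.ok = false  [terminal]
27. n14.lim = 21  [len(S.wid) + 18]
28. n14.sig = 0  [len(S.wid) - 3]
29. n18.env = true  [C₀.mk == true]
30. n19.mk = true  [B.env == true]
31. n20.depth = "pn"  [terminal]
32. n21.depth = "vx"  [terminal]
33. n19.lim = 7  [len(b₀.depth) + 5]
34. n19.sig = 19  [len(b₀.depth) + 17]
35. n18.cnt = "pn"  ["pn"]
36. n13.lim = 21  [(if C₀.mk then C₁.sig else C₁.lim) + 21]
37. n13.sig = 2  [(if C₀.mk then C₁.sig else C₁.lim) + 2]
38. n0.wid = "qvv"  [S₁.wid ++ "v"]
39. n0.sig = 18  [A.sig + 11]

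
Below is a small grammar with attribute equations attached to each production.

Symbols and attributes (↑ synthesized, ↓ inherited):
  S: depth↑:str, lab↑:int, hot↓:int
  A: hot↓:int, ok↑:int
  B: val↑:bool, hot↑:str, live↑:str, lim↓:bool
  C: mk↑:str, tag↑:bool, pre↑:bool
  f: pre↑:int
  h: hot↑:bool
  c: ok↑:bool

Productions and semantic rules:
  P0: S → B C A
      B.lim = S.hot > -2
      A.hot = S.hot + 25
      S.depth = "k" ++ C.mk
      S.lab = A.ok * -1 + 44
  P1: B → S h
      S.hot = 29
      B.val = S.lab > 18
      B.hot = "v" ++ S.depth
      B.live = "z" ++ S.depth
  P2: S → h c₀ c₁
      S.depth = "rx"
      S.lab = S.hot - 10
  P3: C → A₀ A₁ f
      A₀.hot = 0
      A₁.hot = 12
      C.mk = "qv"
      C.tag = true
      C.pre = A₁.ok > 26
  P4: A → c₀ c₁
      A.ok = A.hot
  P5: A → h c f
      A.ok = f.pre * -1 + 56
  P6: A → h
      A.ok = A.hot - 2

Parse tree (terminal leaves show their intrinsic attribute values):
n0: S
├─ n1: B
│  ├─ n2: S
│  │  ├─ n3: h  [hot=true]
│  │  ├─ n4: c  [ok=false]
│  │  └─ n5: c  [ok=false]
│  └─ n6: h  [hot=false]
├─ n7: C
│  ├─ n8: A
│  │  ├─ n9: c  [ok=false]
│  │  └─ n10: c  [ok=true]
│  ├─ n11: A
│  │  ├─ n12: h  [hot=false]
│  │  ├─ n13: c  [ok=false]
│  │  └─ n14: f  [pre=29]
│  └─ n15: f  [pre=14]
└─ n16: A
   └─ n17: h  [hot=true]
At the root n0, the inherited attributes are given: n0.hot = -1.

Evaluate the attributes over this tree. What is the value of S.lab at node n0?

1. n0.hot = -1  [given at root]
2. n1.lim = true  [S.hot > -2]
3. n2.hot = 29  [29]
4. n3.hot = true  [terminal]
5. n4.ok = false  [terminal]
6. n5.ok = false  [terminal]
7. n2.depth = "rx"  ["rx"]
8. n2.lab = 19  [S.hot - 10]
9. n6.hot = false  [terminal]
10. n1.val = true  [S.lab > 18]
11. n1.hot = "vrx"  ["v" ++ S.depth]
12. n1.live = "zrx"  ["z" ++ S.depth]
13. n8.hot = 0  [0]
14. n9.ok = false  [terminal]
15. n10.ok = true  [terminal]
16. n8.ok = 0  [A.hot]
17. n11.hot = 12  [12]
18. n12.hot = false  [terminal]
19. n13.ok = false  [terminal]
20. n14.pre = 29  [terminal]
21. n11.ok = 27  [f.pre * -1 + 56]
22. n15.pre = 14  [terminal]
23. n7.mk = "qv"  ["qv"]
24. n7.tag = true  [true]
25. n7.pre = true  [A₁.ok > 26]
26. n16.hot = 24  [S.hot + 25]
27. n17.hot = true  [terminal]
28. n16.ok = 22  [A.hot - 2]
29. n0.depth = "kqv"  ["k" ++ C.mk]
30. n0.lab = 22  [A.ok * -1 + 44]

22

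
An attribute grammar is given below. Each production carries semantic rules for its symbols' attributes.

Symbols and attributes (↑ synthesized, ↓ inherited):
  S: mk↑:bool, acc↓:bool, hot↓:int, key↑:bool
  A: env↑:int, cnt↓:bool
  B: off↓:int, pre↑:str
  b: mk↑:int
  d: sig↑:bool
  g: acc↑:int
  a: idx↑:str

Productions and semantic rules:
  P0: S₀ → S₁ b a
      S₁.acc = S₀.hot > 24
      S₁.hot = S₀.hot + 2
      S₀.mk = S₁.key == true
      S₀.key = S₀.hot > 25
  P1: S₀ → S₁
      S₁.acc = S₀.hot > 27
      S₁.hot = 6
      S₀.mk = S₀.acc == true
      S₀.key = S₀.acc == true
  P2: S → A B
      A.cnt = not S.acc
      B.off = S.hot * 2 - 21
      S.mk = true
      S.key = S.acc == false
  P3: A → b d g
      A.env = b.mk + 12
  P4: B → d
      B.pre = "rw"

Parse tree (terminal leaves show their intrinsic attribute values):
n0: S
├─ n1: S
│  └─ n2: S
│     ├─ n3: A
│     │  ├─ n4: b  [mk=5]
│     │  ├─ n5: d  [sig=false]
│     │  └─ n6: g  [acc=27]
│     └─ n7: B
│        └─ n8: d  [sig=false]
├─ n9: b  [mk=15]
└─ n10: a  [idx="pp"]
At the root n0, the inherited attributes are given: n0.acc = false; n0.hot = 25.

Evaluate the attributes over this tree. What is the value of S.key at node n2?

1. n0.acc = false  [given at root]
2. n0.hot = 25  [given at root]
3. n1.acc = true  [S₀.hot > 24]
4. n1.hot = 27  [S₀.hot + 2]
5. n2.acc = false  [S₀.hot > 27]
6. n2.hot = 6  [6]
7. n3.cnt = true  [not S.acc]
8. n4.mk = 5  [terminal]
9. n5.sig = false  [terminal]
10. n6.acc = 27  [terminal]
11. n3.env = 17  [b.mk + 12]
12. n7.off = -9  [S.hot * 2 - 21]
13. n8.sig = false  [terminal]
14. n7.pre = "rw"  ["rw"]
15. n2.mk = true  [true]
16. n2.key = true  [S.acc == false]
17. n1.mk = true  [S₀.acc == true]
18. n1.key = true  [S₀.acc == true]
19. n9.mk = 15  [terminal]
20. n10.idx = "pp"  [terminal]
21. n0.mk = true  [S₁.key == true]
22. n0.key = false  [S₀.hot > 25]

true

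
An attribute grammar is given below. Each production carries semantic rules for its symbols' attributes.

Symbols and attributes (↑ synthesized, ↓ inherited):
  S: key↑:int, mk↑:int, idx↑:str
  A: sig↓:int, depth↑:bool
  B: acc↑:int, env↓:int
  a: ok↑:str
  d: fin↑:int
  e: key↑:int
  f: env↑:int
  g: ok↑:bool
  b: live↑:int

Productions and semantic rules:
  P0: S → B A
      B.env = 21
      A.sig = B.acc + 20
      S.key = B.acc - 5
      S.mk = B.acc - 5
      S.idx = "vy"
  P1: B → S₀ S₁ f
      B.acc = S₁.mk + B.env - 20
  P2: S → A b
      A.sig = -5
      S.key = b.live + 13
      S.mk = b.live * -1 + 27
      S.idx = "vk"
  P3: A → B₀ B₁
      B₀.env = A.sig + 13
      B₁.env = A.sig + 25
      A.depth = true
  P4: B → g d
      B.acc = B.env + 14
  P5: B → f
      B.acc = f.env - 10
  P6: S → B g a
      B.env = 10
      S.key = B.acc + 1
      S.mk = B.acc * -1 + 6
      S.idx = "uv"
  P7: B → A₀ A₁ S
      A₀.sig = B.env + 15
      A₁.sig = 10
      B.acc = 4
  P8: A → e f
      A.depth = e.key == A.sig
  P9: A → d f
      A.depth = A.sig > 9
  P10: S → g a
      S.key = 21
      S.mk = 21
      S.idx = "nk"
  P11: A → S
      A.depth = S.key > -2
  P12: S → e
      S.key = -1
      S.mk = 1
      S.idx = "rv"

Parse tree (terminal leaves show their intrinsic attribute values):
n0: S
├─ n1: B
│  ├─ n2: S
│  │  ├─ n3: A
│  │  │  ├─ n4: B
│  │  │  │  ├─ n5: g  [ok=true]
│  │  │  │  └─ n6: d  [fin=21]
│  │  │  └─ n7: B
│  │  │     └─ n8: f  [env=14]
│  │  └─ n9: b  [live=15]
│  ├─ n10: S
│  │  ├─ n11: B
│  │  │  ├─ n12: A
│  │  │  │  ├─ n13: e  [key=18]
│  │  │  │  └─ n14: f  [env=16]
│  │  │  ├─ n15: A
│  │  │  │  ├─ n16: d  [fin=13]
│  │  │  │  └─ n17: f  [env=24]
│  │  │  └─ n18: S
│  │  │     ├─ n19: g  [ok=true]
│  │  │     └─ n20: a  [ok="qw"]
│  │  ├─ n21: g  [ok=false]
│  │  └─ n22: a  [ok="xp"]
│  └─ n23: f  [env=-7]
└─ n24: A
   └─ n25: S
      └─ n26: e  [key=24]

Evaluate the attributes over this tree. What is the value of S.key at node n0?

1. n1.env = 21  [21]
2. n3.sig = -5  [-5]
3. n4.env = 8  [A.sig + 13]
4. n5.ok = true  [terminal]
5. n6.fin = 21  [terminal]
6. n4.acc = 22  [B.env + 14]
7. n7.env = 20  [A.sig + 25]
8. n8.env = 14  [terminal]
9. n7.acc = 4  [f.env - 10]
10. n3.depth = true  [true]
11. n9.live = 15  [terminal]
12. n2.key = 28  [b.live + 13]
13. n2.mk = 12  [b.live * -1 + 27]
14. n2.idx = "vk"  ["vk"]
15. n11.env = 10  [10]
16. n12.sig = 25  [B.env + 15]
17. n13.key = 18  [terminal]
18. n14.env = 16  [terminal]
19. n12.depth = false  [e.key == A.sig]
20. n15.sig = 10  [10]
21. n16.fin = 13  [terminal]
22. n17.env = 24  [terminal]
23. n15.depth = true  [A.sig > 9]
24. n19.ok = true  [terminal]
25. n20.ok = "qw"  [terminal]
26. n18.key = 21  [21]
27. n18.mk = 21  [21]
28. n18.idx = "nk"  ["nk"]
29. n11.acc = 4  [4]
30. n21.ok = false  [terminal]
31. n22.ok = "xp"  [terminal]
32. n10.key = 5  [B.acc + 1]
33. n10.mk = 2  [B.acc * -1 + 6]
34. n10.idx = "uv"  ["uv"]
35. n23.env = -7  [terminal]
36. n1.acc = 3  [S₁.mk + B.env - 20]
37. n24.sig = 23  [B.acc + 20]
38. n26.key = 24  [terminal]
39. n25.key = -1  [-1]
40. n25.mk = 1  [1]
41. n25.idx = "rv"  ["rv"]
42. n24.depth = true  [S.key > -2]
43. n0.key = -2  [B.acc - 5]
44. n0.mk = -2  [B.acc - 5]
45. n0.idx = "vy"  ["vy"]

-2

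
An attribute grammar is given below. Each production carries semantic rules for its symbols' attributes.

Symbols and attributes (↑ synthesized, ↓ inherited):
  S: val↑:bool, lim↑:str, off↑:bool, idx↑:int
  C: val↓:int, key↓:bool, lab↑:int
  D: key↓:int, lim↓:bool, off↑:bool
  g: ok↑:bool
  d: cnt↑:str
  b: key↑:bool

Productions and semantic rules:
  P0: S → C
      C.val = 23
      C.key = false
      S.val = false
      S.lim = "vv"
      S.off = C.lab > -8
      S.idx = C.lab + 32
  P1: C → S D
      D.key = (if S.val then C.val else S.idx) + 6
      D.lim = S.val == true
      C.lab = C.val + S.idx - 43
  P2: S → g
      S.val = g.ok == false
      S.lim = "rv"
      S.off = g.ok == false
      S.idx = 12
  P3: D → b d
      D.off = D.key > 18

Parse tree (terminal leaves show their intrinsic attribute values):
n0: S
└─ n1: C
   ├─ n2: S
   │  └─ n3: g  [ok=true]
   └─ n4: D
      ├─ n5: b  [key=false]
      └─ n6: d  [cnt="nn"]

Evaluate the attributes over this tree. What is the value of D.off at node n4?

false

1. n1.val = 23  [23]
2. n1.key = false  [false]
3. n3.ok = true  [terminal]
4. n2.val = false  [g.ok == false]
5. n2.lim = "rv"  ["rv"]
6. n2.off = false  [g.ok == false]
7. n2.idx = 12  [12]
8. n4.key = 18  [(if S.val then C.val else S.idx) + 6]
9. n4.lim = false  [S.val == true]
10. n5.key = false  [terminal]
11. n6.cnt = "nn"  [terminal]
12. n4.off = false  [D.key > 18]
13. n1.lab = -8  [C.val + S.idx - 43]
14. n0.val = false  [false]
15. n0.lim = "vv"  ["vv"]
16. n0.off = false  [C.lab > -8]
17. n0.idx = 24  [C.lab + 32]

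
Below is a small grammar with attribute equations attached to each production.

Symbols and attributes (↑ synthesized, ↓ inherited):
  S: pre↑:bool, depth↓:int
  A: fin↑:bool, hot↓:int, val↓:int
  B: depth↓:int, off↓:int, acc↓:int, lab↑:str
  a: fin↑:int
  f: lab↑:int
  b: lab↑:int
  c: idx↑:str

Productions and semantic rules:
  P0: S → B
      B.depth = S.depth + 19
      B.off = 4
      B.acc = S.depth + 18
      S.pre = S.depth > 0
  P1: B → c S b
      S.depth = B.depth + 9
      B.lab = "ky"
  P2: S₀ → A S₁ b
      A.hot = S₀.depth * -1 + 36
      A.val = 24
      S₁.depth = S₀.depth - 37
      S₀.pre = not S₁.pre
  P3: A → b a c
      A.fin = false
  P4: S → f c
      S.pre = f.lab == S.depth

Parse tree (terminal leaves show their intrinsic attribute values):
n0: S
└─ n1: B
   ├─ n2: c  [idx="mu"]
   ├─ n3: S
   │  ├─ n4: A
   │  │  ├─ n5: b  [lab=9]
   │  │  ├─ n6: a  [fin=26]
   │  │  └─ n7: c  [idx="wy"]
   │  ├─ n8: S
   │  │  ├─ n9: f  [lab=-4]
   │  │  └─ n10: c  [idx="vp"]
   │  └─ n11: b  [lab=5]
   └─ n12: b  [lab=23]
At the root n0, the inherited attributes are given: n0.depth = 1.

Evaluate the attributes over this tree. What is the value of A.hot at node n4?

1. n0.depth = 1  [given at root]
2. n1.depth = 20  [S.depth + 19]
3. n1.off = 4  [4]
4. n1.acc = 19  [S.depth + 18]
5. n2.idx = "mu"  [terminal]
6. n3.depth = 29  [B.depth + 9]
7. n4.hot = 7  [S₀.depth * -1 + 36]
8. n4.val = 24  [24]
9. n5.lab = 9  [terminal]
10. n6.fin = 26  [terminal]
11. n7.idx = "wy"  [terminal]
12. n4.fin = false  [false]
13. n8.depth = -8  [S₀.depth - 37]
14. n9.lab = -4  [terminal]
15. n10.idx = "vp"  [terminal]
16. n8.pre = false  [f.lab == S.depth]
17. n11.lab = 5  [terminal]
18. n3.pre = true  [not S₁.pre]
19. n12.lab = 23  [terminal]
20. n1.lab = "ky"  ["ky"]
21. n0.pre = true  [S.depth > 0]

7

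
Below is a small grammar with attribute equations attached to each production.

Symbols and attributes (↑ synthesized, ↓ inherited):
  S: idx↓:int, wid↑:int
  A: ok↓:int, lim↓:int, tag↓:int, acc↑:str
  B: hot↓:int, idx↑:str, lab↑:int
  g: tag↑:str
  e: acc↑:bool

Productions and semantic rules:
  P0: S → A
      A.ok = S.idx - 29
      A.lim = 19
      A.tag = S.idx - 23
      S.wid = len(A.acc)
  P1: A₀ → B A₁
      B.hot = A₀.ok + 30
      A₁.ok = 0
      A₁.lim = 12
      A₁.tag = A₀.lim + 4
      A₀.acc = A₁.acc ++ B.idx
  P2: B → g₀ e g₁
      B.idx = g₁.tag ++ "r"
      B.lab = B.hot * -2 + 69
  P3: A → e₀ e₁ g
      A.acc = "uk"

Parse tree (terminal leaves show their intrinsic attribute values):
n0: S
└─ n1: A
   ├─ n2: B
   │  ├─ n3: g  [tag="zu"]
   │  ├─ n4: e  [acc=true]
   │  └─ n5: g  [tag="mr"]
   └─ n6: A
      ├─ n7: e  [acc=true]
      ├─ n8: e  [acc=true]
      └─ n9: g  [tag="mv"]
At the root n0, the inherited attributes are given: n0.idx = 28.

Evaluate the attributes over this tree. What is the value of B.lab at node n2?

1. n0.idx = 28  [given at root]
2. n1.ok = -1  [S.idx - 29]
3. n1.lim = 19  [19]
4. n1.tag = 5  [S.idx - 23]
5. n2.hot = 29  [A₀.ok + 30]
6. n3.tag = "zu"  [terminal]
7. n4.acc = true  [terminal]
8. n5.tag = "mr"  [terminal]
9. n2.idx = "mrr"  [g₁.tag ++ "r"]
10. n2.lab = 11  [B.hot * -2 + 69]
11. n6.ok = 0  [0]
12. n6.lim = 12  [12]
13. n6.tag = 23  [A₀.lim + 4]
14. n7.acc = true  [terminal]
15. n8.acc = true  [terminal]
16. n9.tag = "mv"  [terminal]
17. n6.acc = "uk"  ["uk"]
18. n1.acc = "ukmrr"  [A₁.acc ++ B.idx]
19. n0.wid = 5  [len(A.acc)]

11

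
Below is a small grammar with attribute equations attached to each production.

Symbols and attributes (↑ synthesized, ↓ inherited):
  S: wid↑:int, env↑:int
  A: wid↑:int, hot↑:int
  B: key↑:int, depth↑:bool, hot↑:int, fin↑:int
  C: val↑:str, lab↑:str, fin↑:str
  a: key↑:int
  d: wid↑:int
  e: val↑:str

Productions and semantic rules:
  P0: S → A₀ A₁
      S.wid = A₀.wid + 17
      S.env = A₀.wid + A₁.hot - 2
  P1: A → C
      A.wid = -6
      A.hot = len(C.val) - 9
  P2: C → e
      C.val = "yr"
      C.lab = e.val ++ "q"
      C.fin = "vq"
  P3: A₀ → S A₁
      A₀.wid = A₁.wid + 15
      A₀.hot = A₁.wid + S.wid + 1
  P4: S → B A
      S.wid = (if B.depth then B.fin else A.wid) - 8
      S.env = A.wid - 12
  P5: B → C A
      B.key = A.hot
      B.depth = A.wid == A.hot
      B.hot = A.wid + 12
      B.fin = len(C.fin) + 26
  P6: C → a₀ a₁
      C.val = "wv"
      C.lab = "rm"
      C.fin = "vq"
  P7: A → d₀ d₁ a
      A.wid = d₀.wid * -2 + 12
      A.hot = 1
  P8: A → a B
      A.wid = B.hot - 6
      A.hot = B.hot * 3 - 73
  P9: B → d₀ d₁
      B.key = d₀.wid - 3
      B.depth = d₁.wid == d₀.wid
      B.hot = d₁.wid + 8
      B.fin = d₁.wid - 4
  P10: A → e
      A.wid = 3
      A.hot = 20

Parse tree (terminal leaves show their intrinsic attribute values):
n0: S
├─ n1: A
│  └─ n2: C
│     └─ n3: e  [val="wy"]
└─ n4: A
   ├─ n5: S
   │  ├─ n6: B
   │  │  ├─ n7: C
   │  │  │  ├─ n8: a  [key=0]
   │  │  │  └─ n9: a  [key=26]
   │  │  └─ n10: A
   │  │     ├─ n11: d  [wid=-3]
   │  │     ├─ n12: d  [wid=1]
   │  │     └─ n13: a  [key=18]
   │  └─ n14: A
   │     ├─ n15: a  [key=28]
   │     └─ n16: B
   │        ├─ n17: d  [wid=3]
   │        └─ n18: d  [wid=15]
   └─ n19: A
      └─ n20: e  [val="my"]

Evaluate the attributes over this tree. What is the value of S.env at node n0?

1. n3.val = "wy"  [terminal]
2. n2.val = "yr"  ["yr"]
3. n2.lab = "wyq"  [e.val ++ "q"]
4. n2.fin = "vq"  ["vq"]
5. n1.wid = -6  [-6]
6. n1.hot = -7  [len(C.val) - 9]
7. n8.key = 0  [terminal]
8. n9.key = 26  [terminal]
9. n7.val = "wv"  ["wv"]
10. n7.lab = "rm"  ["rm"]
11. n7.fin = "vq"  ["vq"]
12. n11.wid = -3  [terminal]
13. n12.wid = 1  [terminal]
14. n13.key = 18  [terminal]
15. n10.wid = 18  [d₀.wid * -2 + 12]
16. n10.hot = 1  [1]
17. n6.key = 1  [A.hot]
18. n6.depth = false  [A.wid == A.hot]
19. n6.hot = 30  [A.wid + 12]
20. n6.fin = 28  [len(C.fin) + 26]
21. n15.key = 28  [terminal]
22. n17.wid = 3  [terminal]
23. n18.wid = 15  [terminal]
24. n16.key = 0  [d₀.wid - 3]
25. n16.depth = false  [d₁.wid == d₀.wid]
26. n16.hot = 23  [d₁.wid + 8]
27. n16.fin = 11  [d₁.wid - 4]
28. n14.wid = 17  [B.hot - 6]
29. n14.hot = -4  [B.hot * 3 - 73]
30. n5.wid = 9  [(if B.depth then B.fin else A.wid) - 8]
31. n5.env = 5  [A.wid - 12]
32. n20.val = "my"  [terminal]
33. n19.wid = 3  [3]
34. n19.hot = 20  [20]
35. n4.wid = 18  [A₁.wid + 15]
36. n4.hot = 13  [A₁.wid + S.wid + 1]
37. n0.wid = 11  [A₀.wid + 17]
38. n0.env = 5  [A₀.wid + A₁.hot - 2]

5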